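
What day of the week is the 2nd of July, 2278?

Doomsday rule: the anchor day for the 2200s is Friday. For year 78: 78÷12 = 6 r 6, and 6÷4 = 1, so 6+6+1 = 13.
Friday + 13 ≡ Thursday — that's 2278's doomsday.
In July the doomsday date is Jul 11.
Jul 2 is 9 days before Jul 11; 9 mod 7 = 2, so Thursday − 2 = Tuesday.

Tuesday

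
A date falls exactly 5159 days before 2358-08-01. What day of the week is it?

Friday

Aug 1, 2358 is a Friday.
5159 mod 7 = 0, so 5159 days before a Friday is Friday − 0 = Friday.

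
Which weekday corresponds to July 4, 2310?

Monday

Doomsday rule: the anchor day for the 2300s is Wednesday. For year 10: 10÷12 = 0 r 10, and 10÷4 = 2, so 0+10+2 = 12.
Wednesday + 12 ≡ Monday — that's 2310's doomsday.
In July the doomsday date is Jul 11.
Jul 4 is 7 days before Jul 11; 7 mod 7 = 0, so Monday − 0 = Monday.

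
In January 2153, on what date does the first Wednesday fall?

January 1, 2153 is a Monday.
The first Wednesday is therefore January 3 (2 days later).

January 3, 2153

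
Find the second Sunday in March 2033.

March 1, 2033 is a Tuesday.
The first Sunday is therefore March 6 (5 days later).
The second Sunday is 6 + 1×7 = March 13.

March 13, 2033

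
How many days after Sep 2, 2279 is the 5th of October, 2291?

4416

Sep 2, 2279 → Sep 2, 2280: 366 days (Feb 29, 2280 is in that span).
Sep 2, 2280 → Sep 2, 2281: 365 days.
Sep 2, 2281 → Sep 2, 2282: 365 days.
Sep 2, 2282 → Sep 2, 2283: 365 days.
Sep 2, 2283 → Sep 2, 2284: 366 days (Feb 29, 2284 is in that span).
Sep 2, 2284 → Sep 2, 2285: 365 days.
Sep 2, 2285 → Sep 2, 2286: 365 days.
Sep 2, 2286 → Sep 2, 2287: 365 days.
Sep 2, 2287 → Sep 2, 2288: 366 days (Feb 29, 2288 is in that span).
Sep 2, 2288 → Sep 2, 2289: 365 days.
Sep 2, 2289 → Sep 2, 2290: 365 days.
Sep 2, 2290 → Oct 2, 2290: 30 days (September has 30).
Oct 2, 2290 → Nov 2, 2290: 31 days (October has 31).
Nov 2, 2290 → Dec 2, 2290: 30 days (November has 30).
Dec 2, 2290 → Jan 2, 2291: 31 days (December has 31).
Jan 2, 2291 → Feb 2, 2291: 31 days (January has 31).
Feb 2, 2291 → Mar 2, 2291: 28 days (February has 28).
Mar 2, 2291 → Apr 2, 2291: 31 days (March has 31).
Apr 2, 2291 → May 2, 2291: 30 days (April has 30).
May 2, 2291 → Jun 2, 2291: 31 days (May has 31).
Jun 2, 2291 → Jul 2, 2291: 30 days (June has 30).
Jul 2, 2291 → Aug 2, 2291: 31 days (July has 31).
Aug 2, 2291 → Sep 2, 2291: 31 days (August has 31).
Sep 2, 2291 → Oct 2, 2291: 30 days (September has 30).
Oct 2, 2291 → Oct 5, 2291: 3 days.
Total: 4416 days.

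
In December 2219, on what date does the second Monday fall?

December 13, 2219

December 1, 2219 is a Wednesday.
The first Monday is therefore December 6 (5 days later).
The second Monday is 6 + 1×7 = December 13.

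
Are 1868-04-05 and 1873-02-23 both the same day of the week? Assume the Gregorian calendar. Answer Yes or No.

Yes

From Apr 5, 1868 to Feb 23, 1873 is 1785 days.
1785 mod 7 = 0, so they are the same weekday.
(Apr 5, 1868 is a Sunday; Feb 23, 1873 is a Sunday.)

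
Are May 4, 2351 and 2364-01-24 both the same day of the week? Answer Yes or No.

From May 4, 2351 to Jan 24, 2364 is 4648 days.
4648 mod 7 = 0, so they are the same weekday.
(May 4, 2351 is a Friday; Jan 24, 2364 is a Friday.)

Yes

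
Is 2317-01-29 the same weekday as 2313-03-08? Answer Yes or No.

No

From Mar 8, 2313 to Jan 29, 2317 is 1423 days.
1423 mod 7 = 2, so they are different weekdays.
(Mar 8, 2313 is a Saturday; Jan 29, 2317 is a Monday.)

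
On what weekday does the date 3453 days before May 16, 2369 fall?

Wednesday

First find the weekday of May 16, 2369. Doomsday rule: the anchor day for the 2300s is Wednesday. For year 69: 69÷12 = 5 r 9, and 9÷4 = 2, so 5+9+2 = 16.
Wednesday + 16 ≡ Friday — that's 2369's doomsday.
In May the doomsday date is May 9.
May 16 is 7 days after May 9; 7 mod 7 = 0, so Friday + 0 = Friday.
3453 mod 7 = 2, so 3453 days before a Friday is Friday − 2 = Wednesday.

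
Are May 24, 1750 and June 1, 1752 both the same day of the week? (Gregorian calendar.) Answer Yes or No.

No

From May 24, 1750 to Jun 1, 1752 is 739 days.
739 mod 7 = 4, so they are different weekdays.
(May 24, 1750 is a Sunday; Jun 1, 1752 is a Thursday.)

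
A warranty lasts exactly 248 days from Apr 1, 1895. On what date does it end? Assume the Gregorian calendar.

December 5, 1895

Apr has 30 days: +30 → May 1, 1895 (218 left).
May has 31 days: +31 → Jun 1, 1895 (187 left).
Jun has 30 days: +30 → Jul 1, 1895 (157 left).
Jul has 31 days: +31 → Aug 1, 1895 (126 left).
Aug has 31 days: +31 → Sep 1, 1895 (95 left).
Sep has 30 days: +30 → Oct 1, 1895 (65 left).
Oct has 31 days: +31 → Nov 1, 1895 (34 left).
Nov has 30 days: +30 → Dec 1, 1895 (4 left).
+4 → Dec 5, 1895.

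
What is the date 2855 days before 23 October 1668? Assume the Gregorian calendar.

−366 (one year; includes Feb 29, 1668) → Oct 23, 1667 (2489 left).
−365 (one year) → Oct 23, 1666 (2124 left).
−365 (one year) → Oct 23, 1665 (1759 left).
−365 (one year) → Oct 23, 1664 (1394 left).
−366 (one year; includes Feb 29, 1664) → Oct 23, 1663 (1028 left).
−365 (one year) → Oct 23, 1662 (663 left).
−365 (one year) → Oct 23, 1661 (298 left).
−23 → Sep 30, 1661 (end of Sep, 30 days; 275 left).
−30 → Aug 31, 1661 (end of Aug, 31 days; 245 left).
−31 → Jul 31, 1661 (end of Jul, 31 days; 214 left).
−31 → Jun 30, 1661 (end of Jun, 30 days; 183 left).
−30 → May 31, 1661 (end of May, 31 days; 153 left).
−31 → Apr 30, 1661 (end of Apr, 30 days; 122 left).
−30 → Mar 31, 1661 (end of Mar, 31 days; 92 left).
−31 → Feb 28, 1661 (end of Feb, 28 days; 61 left).
−28 → Jan 31, 1661 (end of Jan, 31 days; 33 left).
−31 → Dec 31, 1660 (end of Dec, 31 days; 2 left).
−2 → Dec 29, 1660.

December 29, 1660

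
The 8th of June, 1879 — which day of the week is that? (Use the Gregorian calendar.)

Sunday

Doomsday rule: the anchor day for the 1800s is Friday. For year 79: 79÷12 = 6 r 7, and 7÷4 = 1, so 6+7+1 = 14.
Friday + 14 ≡ Friday — that's 1879's doomsday.
In June the doomsday date is Jun 6.
Jun 8 is 2 days after Jun 6; 2 mod 7 = 2, so Friday + 2 = Sunday.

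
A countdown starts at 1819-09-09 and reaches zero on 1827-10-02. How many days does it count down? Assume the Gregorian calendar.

2945

Sep 9, 1819 → Sep 9, 1820: 366 days (Feb 29, 1820 is in that span).
Sep 9, 1820 → Sep 9, 1821: 365 days.
Sep 9, 1821 → Sep 9, 1822: 365 days.
Sep 9, 1822 → Sep 9, 1823: 365 days.
Sep 9, 1823 → Sep 9, 1824: 366 days (Feb 29, 1824 is in that span).
Sep 9, 1824 → Sep 9, 1825: 365 days.
Sep 9, 1825 → Sep 9, 1826: 365 days.
Sep 9, 1826 → Oct 9, 1826: 30 days (September has 30).
Oct 9, 1826 → Nov 9, 1826: 31 days (October has 31).
Nov 9, 1826 → Dec 9, 1826: 30 days (November has 30).
Dec 9, 1826 → Jan 9, 1827: 31 days (December has 31).
Jan 9, 1827 → Feb 9, 1827: 31 days (January has 31).
Feb 9, 1827 → Mar 9, 1827: 28 days (February has 28).
Mar 9, 1827 → Apr 9, 1827: 31 days (March has 31).
Apr 9, 1827 → May 9, 1827: 30 days (April has 30).
May 9, 1827 → Jun 9, 1827: 31 days (May has 31).
Jun 9, 1827 → Jul 9, 1827: 30 days (June has 30).
Jul 9, 1827 → Aug 9, 1827: 31 days (July has 31).
Aug 9, 1827 → Sep 9, 1827: 31 days (August has 31).
Sep 9, 1827 → Oct 2, 1827: 23 days.
Total: 2945 days.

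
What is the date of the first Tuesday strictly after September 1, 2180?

September 5, 2180

Sep 1, 2180 is a Friday.
From Friday to the next Tuesday is 4 days.
Sep 1, 2180 + 4 = Sep 5, 2180.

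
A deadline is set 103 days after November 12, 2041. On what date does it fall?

February 23, 2042

Nov has 30 days: +19 → Dec 1, 2041 (84 left).
Dec has 31 days: +31 → Jan 1, 2042 (53 left).
Jan has 31 days: +31 → Feb 1, 2042 (22 left).
+22 → Feb 23, 2042.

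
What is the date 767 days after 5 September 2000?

October 12, 2002

+365 (one year) → Sep 5, 2001 (402 left).
+365 (one year) → Sep 5, 2002 (37 left).
Sep has 30 days: +26 → Oct 1, 2002 (11 left).
+11 → Oct 12, 2002.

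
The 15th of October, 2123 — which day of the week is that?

Doomsday rule: the anchor day for the 2100s is Sunday. For year 23: 23÷12 = 1 r 11, and 11÷4 = 2, so 1+11+2 = 14.
Sunday + 14 ≡ Sunday — that's 2123's doomsday.
In October the doomsday date is Oct 10.
Oct 15 is 5 days after Oct 10; 5 mod 7 = 5, so Sunday + 5 = Friday.

Friday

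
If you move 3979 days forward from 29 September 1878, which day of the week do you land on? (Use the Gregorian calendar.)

Wednesday

First find the weekday of Sep 29, 1878. Doomsday rule: the anchor day for the 1800s is Friday. For year 78: 78÷12 = 6 r 6, and 6÷4 = 1, so 6+6+1 = 13.
Friday + 13 ≡ Thursday — that's 1878's doomsday.
In September the doomsday date is Sep 5.
Sep 29 is 24 days after Sep 5; 24 mod 7 = 3, so Thursday + 3 = Sunday.
3979 mod 7 = 3, so 3979 days after a Sunday is Sunday + 3 = Wednesday.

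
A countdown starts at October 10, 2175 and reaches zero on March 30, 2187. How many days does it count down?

Oct 10, 2175 → Oct 10, 2176: 366 days (Feb 29, 2176 is in that span).
Oct 10, 2176 → Oct 10, 2177: 365 days.
Oct 10, 2177 → Oct 10, 2178: 365 days.
Oct 10, 2178 → Oct 10, 2179: 365 days.
Oct 10, 2179 → Oct 10, 2180: 366 days (Feb 29, 2180 is in that span).
Oct 10, 2180 → Oct 10, 2181: 365 days.
Oct 10, 2181 → Oct 10, 2182: 365 days.
Oct 10, 2182 → Oct 10, 2183: 365 days.
Oct 10, 2183 → Oct 10, 2184: 366 days (Feb 29, 2184 is in that span).
Oct 10, 2184 → Oct 10, 2185: 365 days.
Oct 10, 2185 → Oct 10, 2186: 365 days.
Oct 10, 2186 → Nov 10, 2186: 31 days (October has 31).
Nov 10, 2186 → Dec 10, 2186: 30 days (November has 30).
Dec 10, 2186 → Jan 10, 2187: 31 days (December has 31).
Jan 10, 2187 → Feb 10, 2187: 31 days (January has 31).
Feb 10, 2187 → Mar 10, 2187: 28 days (February has 28).
Mar 10, 2187 → Mar 30, 2187: 20 days.
Total: 4189 days.

4189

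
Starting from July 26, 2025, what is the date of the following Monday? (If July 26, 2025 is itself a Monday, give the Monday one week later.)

July 28, 2025

Jul 26, 2025 is a Saturday.
From Saturday to the next Monday is 2 days.
Jul 26, 2025 + 2 = Jul 28, 2025.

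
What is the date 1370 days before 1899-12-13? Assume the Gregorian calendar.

March 13, 1896

−365 (one year) → Dec 13, 1898 (1005 left).
−365 (one year) → Dec 13, 1897 (640 left).
−365 (one year) → Dec 13, 1896 (275 left).
−13 → Nov 30, 1896 (end of Nov, 30 days; 262 left).
−30 → Oct 31, 1896 (end of Oct, 31 days; 232 left).
−31 → Sep 30, 1896 (end of Sep, 30 days; 201 left).
−30 → Aug 31, 1896 (end of Aug, 31 days; 171 left).
−31 → Jul 31, 1896 (end of Jul, 31 days; 140 left).
−31 → Jun 30, 1896 (end of Jun, 30 days; 109 left).
−30 → May 31, 1896 (end of May, 31 days; 79 left).
−31 → Apr 30, 1896 (end of Apr, 30 days; 48 left).
−30 → Mar 31, 1896 (end of Mar, 31 days; 18 left).
−18 → Mar 13, 1896.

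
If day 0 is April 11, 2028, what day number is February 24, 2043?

Apr 11, 2028 → Apr 11, 2029: 365 days.
Apr 11, 2029 → Apr 11, 2030: 365 days.
Apr 11, 2030 → Apr 11, 2031: 365 days.
Apr 11, 2031 → Apr 11, 2032: 366 days (Feb 29, 2032 is in that span).
Apr 11, 2032 → Apr 11, 2033: 365 days.
Apr 11, 2033 → Apr 11, 2034: 365 days.
Apr 11, 2034 → Apr 11, 2035: 365 days.
Apr 11, 2035 → Apr 11, 2036: 366 days (Feb 29, 2036 is in that span).
Apr 11, 2036 → Apr 11, 2037: 365 days.
Apr 11, 2037 → Apr 11, 2038: 365 days.
Apr 11, 2038 → Apr 11, 2039: 365 days.
Apr 11, 2039 → Apr 11, 2040: 366 days (Feb 29, 2040 is in that span).
Apr 11, 2040 → Apr 11, 2041: 365 days.
Apr 11, 2041 → Apr 11, 2042: 365 days.
Apr 11, 2042 → May 11, 2042: 30 days (April has 30).
May 11, 2042 → Jun 11, 2042: 31 days (May has 31).
Jun 11, 2042 → Jul 11, 2042: 30 days (June has 30).
Jul 11, 2042 → Aug 11, 2042: 31 days (July has 31).
Aug 11, 2042 → Sep 11, 2042: 31 days (August has 31).
Sep 11, 2042 → Oct 11, 2042: 30 days (September has 30).
Oct 11, 2042 → Nov 11, 2042: 31 days (October has 31).
Nov 11, 2042 → Dec 11, 2042: 30 days (November has 30).
Dec 11, 2042 → Jan 11, 2043: 31 days (December has 31).
Jan 11, 2043 → Feb 11, 2043: 31 days (January has 31).
Feb 11, 2043 → Feb 24, 2043: 13 days.
Total: 5432 days.

5432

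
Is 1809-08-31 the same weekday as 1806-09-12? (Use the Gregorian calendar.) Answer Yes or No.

From Sep 12, 1806 to Aug 31, 1809 is 1084 days.
1084 mod 7 = 6, so they are different weekdays.
(Sep 12, 1806 is a Friday; Aug 31, 1809 is a Thursday.)

No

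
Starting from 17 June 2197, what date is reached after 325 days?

Jun has 30 days: +14 → Jul 1, 2197 (311 left).
Jul has 31 days: +31 → Aug 1, 2197 (280 left).
Aug has 31 days: +31 → Sep 1, 2197 (249 left).
Sep has 30 days: +30 → Oct 1, 2197 (219 left).
Oct has 31 days: +31 → Nov 1, 2197 (188 left).
Nov has 30 days: +30 → Dec 1, 2197 (158 left).
Dec has 31 days: +31 → Jan 1, 2198 (127 left).
Jan has 31 days: +31 → Feb 1, 2198 (96 left).
Feb has 28 days: +28 → Mar 1, 2198 (68 left).
Mar has 31 days: +31 → Apr 1, 2198 (37 left).
Apr has 30 days: +30 → May 1, 2198 (7 left).
+7 → May 8, 2198.

May 8, 2198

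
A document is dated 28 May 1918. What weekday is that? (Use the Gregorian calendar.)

Tuesday

Doomsday rule: the anchor day for the 1900s is Wednesday. For year 18: 18÷12 = 1 r 6, and 6÷4 = 1, so 1+6+1 = 8.
Wednesday + 8 ≡ Thursday — that's 1918's doomsday.
In May the doomsday date is May 9.
May 28 is 19 days after May 9; 19 mod 7 = 5, so Thursday + 5 = Tuesday.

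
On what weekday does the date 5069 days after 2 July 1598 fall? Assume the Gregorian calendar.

Friday

First find the weekday of Jul 2, 1598. Doomsday rule: the anchor day for the 1500s is Wednesday. For year 98: 98÷12 = 8 r 2, and 2÷4 = 0, so 8+2+0 = 10.
Wednesday + 10 ≡ Saturday — that's 1598's doomsday.
In July the doomsday date is Jul 11.
Jul 2 is 9 days before Jul 11; 9 mod 7 = 2, so Saturday − 2 = Thursday.
5069 mod 7 = 1, so 5069 days after a Thursday is Thursday + 1 = Friday.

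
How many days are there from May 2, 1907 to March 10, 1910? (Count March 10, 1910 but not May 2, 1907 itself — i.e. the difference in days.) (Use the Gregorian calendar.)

1043

May 2, 1907 → May 2, 1908: 366 days (Feb 29, 1908 is in that span).
May 2, 1908 → May 2, 1909: 365 days.
May 2, 1909 → Jun 2, 1909: 31 days (May has 31).
Jun 2, 1909 → Jul 2, 1909: 30 days (June has 30).
Jul 2, 1909 → Aug 2, 1909: 31 days (July has 31).
Aug 2, 1909 → Sep 2, 1909: 31 days (August has 31).
Sep 2, 1909 → Oct 2, 1909: 30 days (September has 30).
Oct 2, 1909 → Nov 2, 1909: 31 days (October has 31).
Nov 2, 1909 → Dec 2, 1909: 30 days (November has 30).
Dec 2, 1909 → Jan 2, 1910: 31 days (December has 31).
Jan 2, 1910 → Feb 2, 1910: 31 days (January has 31).
Feb 2, 1910 → Mar 2, 1910: 28 days (February has 28).
Mar 2, 1910 → Mar 10, 1910: 8 days.
Total: 1043 days.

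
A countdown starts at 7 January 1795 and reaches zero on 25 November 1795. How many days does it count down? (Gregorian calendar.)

Jan 7, 1795 → Feb 7, 1795: 31 days (January has 31).
Feb 7, 1795 → Mar 7, 1795: 28 days (February has 28).
Mar 7, 1795 → Apr 7, 1795: 31 days (March has 31).
Apr 7, 1795 → May 7, 1795: 30 days (April has 30).
May 7, 1795 → Jun 7, 1795: 31 days (May has 31).
Jun 7, 1795 → Jul 7, 1795: 30 days (June has 30).
Jul 7, 1795 → Aug 7, 1795: 31 days (July has 31).
Aug 7, 1795 → Sep 7, 1795: 31 days (August has 31).
Sep 7, 1795 → Oct 7, 1795: 30 days (September has 30).
Oct 7, 1795 → Nov 7, 1795: 31 days (October has 31).
Nov 7, 1795 → Nov 25, 1795: 18 days.
Total: 322 days.

322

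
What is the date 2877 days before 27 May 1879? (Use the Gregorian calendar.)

July 11, 1871

−365 (one year) → May 27, 1878 (2512 left).
−365 (one year) → May 27, 1877 (2147 left).
−365 (one year) → May 27, 1876 (1782 left).
−366 (one year; includes Feb 29, 1876) → May 27, 1875 (1416 left).
−365 (one year) → May 27, 1874 (1051 left).
−365 (one year) → May 27, 1873 (686 left).
−365 (one year) → May 27, 1872 (321 left).
−27 → Apr 30, 1872 (end of Apr, 30 days; 294 left).
−30 → Mar 31, 1872 (end of Mar, 31 days; 264 left).
−31 → Feb 29, 1872 (end of Feb, 29 days; 233 left).
−29 → Jan 31, 1872 (end of Jan, 31 days; 204 left).
−31 → Dec 31, 1871 (end of Dec, 31 days; 173 left).
−31 → Nov 30, 1871 (end of Nov, 30 days; 142 left).
−30 → Oct 31, 1871 (end of Oct, 31 days; 112 left).
−31 → Sep 30, 1871 (end of Sep, 30 days; 81 left).
−30 → Aug 31, 1871 (end of Aug, 31 days; 51 left).
−31 → Jul 31, 1871 (end of Jul, 31 days; 20 left).
−20 → Jul 11, 1871.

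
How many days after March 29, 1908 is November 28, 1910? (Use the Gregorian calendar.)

974

Mar 29, 1908 → Mar 29, 1909: 365 days.
Mar 29, 1909 → Mar 29, 1910: 365 days.
Mar 29, 1910 → Apr 29, 1910: 31 days (March has 31).
Apr 29, 1910 → May 29, 1910: 30 days (April has 30).
May 29, 1910 → Jun 29, 1910: 31 days (May has 31).
Jun 29, 1910 → Jul 29, 1910: 30 days (June has 30).
Jul 29, 1910 → Aug 29, 1910: 31 days (July has 31).
Aug 29, 1910 → Sep 29, 1910: 31 days (August has 31).
Sep 29, 1910 → Oct 29, 1910: 30 days (September has 30).
Oct 29, 1910 → Nov 28, 1910: 30 days.
Total: 974 days.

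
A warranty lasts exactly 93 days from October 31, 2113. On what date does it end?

February 1, 2114

Oct has 31 days: +1 → Nov 1, 2113 (92 left).
Nov has 30 days: +30 → Dec 1, 2113 (62 left).
Dec has 31 days: +31 → Jan 1, 2114 (31 left).
Jan has 31 days: +31 → Feb 1, 2114 (0 left).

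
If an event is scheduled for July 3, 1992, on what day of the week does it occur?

Friday

Doomsday rule: the anchor day for the 1900s is Wednesday. For year 92: 92÷12 = 7 r 8, and 8÷4 = 2, so 7+8+2 = 17.
Wednesday + 17 ≡ Saturday — that's 1992's doomsday.
In July the doomsday date is Jul 11.
Jul 3 is 8 days before Jul 11; 8 mod 7 = 1, so Saturday − 1 = Friday.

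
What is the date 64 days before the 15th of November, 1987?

−15 → Oct 31, 1987 (end of Oct, 31 days; 49 left).
−31 → Sep 30, 1987 (end of Sep, 30 days; 18 left).
−18 → Sep 12, 1987.

September 12, 1987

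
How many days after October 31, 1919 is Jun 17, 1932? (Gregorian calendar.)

4613

Oct 31, 1919 → Oct 31, 1920: 366 days (Feb 29, 1920 is in that span).
Oct 31, 1920 → Oct 31, 1921: 365 days.
Oct 31, 1921 → Oct 31, 1922: 365 days.
Oct 31, 1922 → Oct 31, 1923: 365 days.
Oct 31, 1923 → Oct 31, 1924: 366 days (Feb 29, 1924 is in that span).
Oct 31, 1924 → Oct 31, 1925: 365 days.
Oct 31, 1925 → Oct 31, 1926: 365 days.
Oct 31, 1926 → Oct 31, 1927: 365 days.
Oct 31, 1927 → Oct 31, 1928: 366 days (Feb 29, 1928 is in that span).
Oct 31, 1928 → Oct 31, 1929: 365 days.
Oct 31, 1929 → Oct 31, 1930: 365 days.
Oct 31, 1930 → Oct 31, 1931: 365 days.
Oct 31, 1931 → Nov 30, 1931: 30 days (October has 31).
Nov 30, 1931 → Dec 30, 1931: 30 days (November has 30).
Dec 30, 1931 → Jan 30, 1932: 31 days (December has 31).
Jan 30, 1932 → Feb 29, 1932: 30 days (January has 31).
Feb 29, 1932 → Mar 29, 1932: 29 days (February has 29).
Mar 29, 1932 → Apr 29, 1932: 31 days (March has 31).
Apr 29, 1932 → May 29, 1932: 30 days (April has 30).
May 29, 1932 → Jun 17, 1932: 19 days.
Total: 4613 days.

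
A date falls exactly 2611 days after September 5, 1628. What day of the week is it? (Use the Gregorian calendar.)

First find the weekday of Sep 5, 1628. Doomsday rule: the anchor day for the 1600s is Tuesday. For year 28: 28÷12 = 2 r 4, and 4÷4 = 1, so 2+4+1 = 7.
Tuesday + 7 ≡ Tuesday — that's 1628's doomsday.
In September the doomsday date is Sep 5.
Sep 5 is the doomsday itself: Tuesday.
2611 mod 7 = 0, so 2611 days after a Tuesday is Tuesday + 0 = Tuesday.

Tuesday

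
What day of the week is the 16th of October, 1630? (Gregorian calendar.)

Wednesday

Doomsday rule: the anchor day for the 1600s is Tuesday. For year 30: 30÷12 = 2 r 6, and 6÷4 = 1, so 2+6+1 = 9.
Tuesday + 9 ≡ Thursday — that's 1630's doomsday.
In October the doomsday date is Oct 10.
Oct 16 is 6 days after Oct 10; 6 mod 7 = 6, so Thursday + 6 = Wednesday.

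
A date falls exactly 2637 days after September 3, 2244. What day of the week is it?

Sunday

Sep 3, 2244 is a Tuesday.
2637 mod 7 = 5, so 2637 days after a Tuesday is Tuesday + 5 = Sunday.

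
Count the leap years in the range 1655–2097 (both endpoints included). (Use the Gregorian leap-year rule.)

108

Multiples of 4 in [1655,2097]: 111.
Of those, multiples of 100: 4 (not leap unless ÷400).
Multiples of 400: 1.
Leap years = 111 − 4 + 1 = 108.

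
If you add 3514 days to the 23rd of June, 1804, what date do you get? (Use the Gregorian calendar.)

February 5, 1814

+365 (one year) → Jun 23, 1805 (3149 left).
+365 (one year) → Jun 23, 1806 (2784 left).
+365 (one year) → Jun 23, 1807 (2419 left).
+366 (one year; includes Feb 29, 1808) → Jun 23, 1808 (2053 left).
+365 (one year) → Jun 23, 1809 (1688 left).
+365 (one year) → Jun 23, 1810 (1323 left).
+365 (one year) → Jun 23, 1811 (958 left).
+366 (one year; includes Feb 29, 1812) → Jun 23, 1812 (592 left).
+365 (one year) → Jun 23, 1813 (227 left).
Jun has 30 days: +8 → Jul 1, 1813 (219 left).
Jul has 31 days: +31 → Aug 1, 1813 (188 left).
Aug has 31 days: +31 → Sep 1, 1813 (157 left).
Sep has 30 days: +30 → Oct 1, 1813 (127 left).
Oct has 31 days: +31 → Nov 1, 1813 (96 left).
Nov has 30 days: +30 → Dec 1, 1813 (66 left).
Dec has 31 days: +31 → Jan 1, 1814 (35 left).
Jan has 31 days: +31 → Feb 1, 1814 (4 left).
+4 → Feb 5, 1814.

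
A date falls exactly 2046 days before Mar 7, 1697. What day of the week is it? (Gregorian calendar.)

Tuesday

First find the weekday of Mar 7, 1697. Doomsday rule: the anchor day for the 1600s is Tuesday. For year 97: 97÷12 = 8 r 1, and 1÷4 = 0, so 8+1+0 = 9.
Tuesday + 9 ≡ Thursday — that's 1697's doomsday.
In March the doomsday date is Mar 14.
Mar 7 is 7 days before Mar 14; 7 mod 7 = 0, so Thursday − 0 = Thursday.
2046 mod 7 = 2, so 2046 days before a Thursday is Thursday − 2 = Tuesday.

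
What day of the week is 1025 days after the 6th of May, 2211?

Thursday

First find the weekday of May 6, 2211. Doomsday rule: the anchor day for the 2200s is Friday. For year 11: 11÷12 = 0 r 11, and 11÷4 = 2, so 0+11+2 = 13.
Friday + 13 ≡ Thursday — that's 2211's doomsday.
In May the doomsday date is May 9.
May 6 is 3 days before May 9; 3 mod 7 = 3, so Thursday − 3 = Monday.
1025 mod 7 = 3, so 1025 days after a Monday is Monday + 3 = Thursday.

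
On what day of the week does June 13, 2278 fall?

Thursday

Doomsday rule: the anchor day for the 2200s is Friday. For year 78: 78÷12 = 6 r 6, and 6÷4 = 1, so 6+6+1 = 13.
Friday + 13 ≡ Thursday — that's 2278's doomsday.
In June the doomsday date is Jun 6.
Jun 13 is 7 days after Jun 6; 7 mod 7 = 0, so Thursday + 0 = Thursday.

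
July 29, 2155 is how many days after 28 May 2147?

2984

May 28, 2147 → May 28, 2148: 366 days (Feb 29, 2148 is in that span).
May 28, 2148 → May 28, 2149: 365 days.
May 28, 2149 → May 28, 2150: 365 days.
May 28, 2150 → May 28, 2151: 365 days.
May 28, 2151 → May 28, 2152: 366 days (Feb 29, 2152 is in that span).
May 28, 2152 → May 28, 2153: 365 days.
May 28, 2153 → May 28, 2154: 365 days.
May 28, 2154 → May 28, 2155: 365 days.
May 28, 2155 → Jun 28, 2155: 31 days (May has 31).
Jun 28, 2155 → Jul 28, 2155: 30 days (June has 30).
Jul 28, 2155 → Jul 29, 2155: 1 days.
Total: 2984 days.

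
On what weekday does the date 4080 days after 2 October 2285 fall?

First find the weekday of Oct 2, 2285. Doomsday rule: the anchor day for the 2200s is Friday. For year 85: 85÷12 = 7 r 1, and 1÷4 = 0, so 7+1+0 = 8.
Friday + 8 ≡ Saturday — that's 2285's doomsday.
In October the doomsday date is Oct 10.
Oct 2 is 8 days before Oct 10; 8 mod 7 = 1, so Saturday − 1 = Friday.
4080 mod 7 = 6, so 4080 days after a Friday is Friday + 6 = Thursday.

Thursday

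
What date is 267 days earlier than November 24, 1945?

March 2, 1945

−24 → Oct 31, 1945 (end of Oct, 31 days; 243 left).
−31 → Sep 30, 1945 (end of Sep, 30 days; 212 left).
−30 → Aug 31, 1945 (end of Aug, 31 days; 182 left).
−31 → Jul 31, 1945 (end of Jul, 31 days; 151 left).
−31 → Jun 30, 1945 (end of Jun, 30 days; 120 left).
−30 → May 31, 1945 (end of May, 31 days; 90 left).
−31 → Apr 30, 1945 (end of Apr, 30 days; 59 left).
−30 → Mar 31, 1945 (end of Mar, 31 days; 29 left).
−29 → Mar 2, 1945.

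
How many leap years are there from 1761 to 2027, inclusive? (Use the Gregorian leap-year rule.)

Multiples of 4 in [1761,2027]: 66.
Of those, multiples of 100: 3 (not leap unless ÷400).
Multiples of 400: 1.
Leap years = 66 − 3 + 1 = 64.

64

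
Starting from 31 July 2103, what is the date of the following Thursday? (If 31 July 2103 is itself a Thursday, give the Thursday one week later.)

August 2, 2103

Jul 31, 2103 is a Tuesday.
From Tuesday to the next Thursday is 2 days.
Jul 31, 2103 + 2 = Aug 2, 2103.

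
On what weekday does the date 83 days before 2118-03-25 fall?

Mar 25, 2118 is a Friday.
83 mod 7 = 6, so 83 days before a Friday is Friday − 6 = Saturday.

Saturday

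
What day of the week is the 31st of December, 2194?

Wednesday

Doomsday rule: the anchor day for the 2100s is Sunday. For year 94: 94÷12 = 7 r 10, and 10÷4 = 2, so 7+10+2 = 19.
Sunday + 19 ≡ Friday — that's 2194's doomsday.
In December the doomsday date is Dec 12.
Dec 31 is 19 days after Dec 12; 19 mod 7 = 5, so Friday + 5 = Wednesday.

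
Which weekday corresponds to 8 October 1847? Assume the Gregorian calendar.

Doomsday rule: the anchor day for the 1800s is Friday. For year 47: 47÷12 = 3 r 11, and 11÷4 = 2, so 3+11+2 = 16.
Friday + 16 ≡ Sunday — that's 1847's doomsday.
In October the doomsday date is Oct 10.
Oct 8 is 2 days before Oct 10; 2 mod 7 = 2, so Sunday − 2 = Friday.

Friday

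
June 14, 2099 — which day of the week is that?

Doomsday rule: the anchor day for the 2000s is Tuesday. For year 99: 99÷12 = 8 r 3, and 3÷4 = 0, so 8+3+0 = 11.
Tuesday + 11 ≡ Saturday — that's 2099's doomsday.
In June the doomsday date is Jun 6.
Jun 14 is 8 days after Jun 6; 8 mod 7 = 1, so Saturday + 1 = Sunday.

Sunday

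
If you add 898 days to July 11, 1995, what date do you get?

+366 (one year; includes Feb 29, 1996) → Jul 11, 1996 (532 left).
+365 (one year) → Jul 11, 1997 (167 left).
Jul has 31 days: +21 → Aug 1, 1997 (146 left).
Aug has 31 days: +31 → Sep 1, 1997 (115 left).
Sep has 30 days: +30 → Oct 1, 1997 (85 left).
Oct has 31 days: +31 → Nov 1, 1997 (54 left).
Nov has 30 days: +30 → Dec 1, 1997 (24 left).
+24 → Dec 25, 1997.

December 25, 1997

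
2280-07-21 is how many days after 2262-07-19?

6577

Jul 19, 2262 → Jul 19, 2263: 365 days.
Jul 19, 2263 → Jul 19, 2264: 366 days (Feb 29, 2264 is in that span).
Jul 19, 2264 → Jul 19, 2265: 365 days.
Jul 19, 2265 → Jul 19, 2266: 365 days.
Jul 19, 2266 → Jul 19, 2267: 365 days.
Jul 19, 2267 → Jul 19, 2268: 366 days (Feb 29, 2268 is in that span).
Jul 19, 2268 → Jul 19, 2269: 365 days.
Jul 19, 2269 → Jul 19, 2270: 365 days.
Jul 19, 2270 → Jul 19, 2271: 365 days.
Jul 19, 2271 → Jul 19, 2272: 366 days (Feb 29, 2272 is in that span).
Jul 19, 2272 → Jul 19, 2273: 365 days.
Jul 19, 2273 → Jul 19, 2274: 365 days.
Jul 19, 2274 → Jul 19, 2275: 365 days.
Jul 19, 2275 → Jul 19, 2276: 366 days (Feb 29, 2276 is in that span).
Jul 19, 2276 → Jul 19, 2277: 365 days.
Jul 19, 2277 → Jul 19, 2278: 365 days.
Jul 19, 2278 → Jul 19, 2279: 365 days.
Jul 19, 2279 → Aug 19, 2279: 31 days (July has 31).
Aug 19, 2279 → Sep 19, 2279: 31 days (August has 31).
Sep 19, 2279 → Oct 19, 2279: 30 days (September has 30).
Oct 19, 2279 → Nov 19, 2279: 31 days (October has 31).
Nov 19, 2279 → Dec 19, 2279: 30 days (November has 30).
Dec 19, 2279 → Jan 19, 2280: 31 days (December has 31).
Jan 19, 2280 → Feb 19, 2280: 31 days (January has 31).
Feb 19, 2280 → Mar 19, 2280: 29 days (February has 29).
Mar 19, 2280 → Apr 19, 2280: 31 days (March has 31).
Apr 19, 2280 → May 19, 2280: 30 days (April has 30).
May 19, 2280 → Jun 19, 2280: 31 days (May has 31).
Jun 19, 2280 → Jul 19, 2280: 30 days (June has 30).
Jul 19, 2280 → Jul 21, 2280: 2 days.
Total: 6577 days.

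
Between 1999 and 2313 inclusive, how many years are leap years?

Multiples of 4 in [1999,2313]: 79.
Of those, multiples of 100: 4 (not leap unless ÷400).
Multiples of 400: 1.
Leap years = 79 − 4 + 1 = 76.

76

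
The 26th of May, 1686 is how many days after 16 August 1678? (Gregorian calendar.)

2840

Aug 16, 1678 → Aug 16, 1679: 365 days.
Aug 16, 1679 → Aug 16, 1680: 366 days (Feb 29, 1680 is in that span).
Aug 16, 1680 → Aug 16, 1681: 365 days.
Aug 16, 1681 → Aug 16, 1682: 365 days.
Aug 16, 1682 → Aug 16, 1683: 365 days.
Aug 16, 1683 → Aug 16, 1684: 366 days (Feb 29, 1684 is in that span).
Aug 16, 1684 → Aug 16, 1685: 365 days.
Aug 16, 1685 → Sep 16, 1685: 31 days (August has 31).
Sep 16, 1685 → Oct 16, 1685: 30 days (September has 30).
Oct 16, 1685 → Nov 16, 1685: 31 days (October has 31).
Nov 16, 1685 → Dec 16, 1685: 30 days (November has 30).
Dec 16, 1685 → Jan 16, 1686: 31 days (December has 31).
Jan 16, 1686 → Feb 16, 1686: 31 days (January has 31).
Feb 16, 1686 → Mar 16, 1686: 28 days (February has 28).
Mar 16, 1686 → Apr 16, 1686: 31 days (March has 31).
Apr 16, 1686 → May 16, 1686: 30 days (April has 30).
May 16, 1686 → May 26, 1686: 10 days.
Total: 2840 days.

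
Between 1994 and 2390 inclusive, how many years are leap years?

Multiples of 4 in [1994,2390]: 99.
Of those, multiples of 100: 4 (not leap unless ÷400).
Multiples of 400: 1.
Leap years = 99 − 4 + 1 = 96.

96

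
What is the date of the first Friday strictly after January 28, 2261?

Jan 28, 2261 is a Monday.
From Monday to the next Friday is 4 days.
Jan 28, 2261 + 4 = Feb 1, 2261.

February 1, 2261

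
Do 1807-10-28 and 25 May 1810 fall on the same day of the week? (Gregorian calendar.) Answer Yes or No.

No

From Oct 28, 1807 to May 25, 1810 is 940 days.
940 mod 7 = 2, so they are different weekdays.
(Oct 28, 1807 is a Wednesday; May 25, 1810 is a Friday.)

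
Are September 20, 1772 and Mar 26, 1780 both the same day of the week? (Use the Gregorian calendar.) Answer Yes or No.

From Sep 20, 1772 to Mar 26, 1780 is 2744 days.
2744 mod 7 = 0, so they are the same weekday.
(Sep 20, 1772 is a Sunday; Mar 26, 1780 is a Sunday.)

Yes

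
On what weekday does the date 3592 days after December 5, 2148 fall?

First find the weekday of Dec 5, 2148. Doomsday rule: the anchor day for the 2100s is Sunday. For year 48: 48÷12 = 4 r 0, and 0÷4 = 0, so 4+0+0 = 4.
Sunday + 4 ≡ Thursday — that's 2148's doomsday.
In December the doomsday date is Dec 12.
Dec 5 is 7 days before Dec 12; 7 mod 7 = 0, so Thursday − 0 = Thursday.
3592 mod 7 = 1, so 3592 days after a Thursday is Thursday + 1 = Friday.

Friday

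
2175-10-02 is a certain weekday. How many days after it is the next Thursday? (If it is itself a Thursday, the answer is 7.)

3

Oct 2, 2175 is a Monday.
From Monday to the next Thursday is 3 days.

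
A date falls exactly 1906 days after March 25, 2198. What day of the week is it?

Tuesday

Mar 25, 2198 is a Sunday.
1906 mod 7 = 2, so 1906 days after a Sunday is Sunday + 2 = Tuesday.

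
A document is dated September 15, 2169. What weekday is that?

Friday

Doomsday rule: the anchor day for the 2100s is Sunday. For year 69: 69÷12 = 5 r 9, and 9÷4 = 2, so 5+9+2 = 16.
Sunday + 16 ≡ Tuesday — that's 2169's doomsday.
In September the doomsday date is Sep 5.
Sep 15 is 10 days after Sep 5; 10 mod 7 = 3, so Tuesday + 3 = Friday.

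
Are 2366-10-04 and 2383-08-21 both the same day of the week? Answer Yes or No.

From Oct 4, 2366 to Aug 21, 2383 is 6165 days.
6165 mod 7 = 5, so they are different weekdays.
(Oct 4, 2366 is a Tuesday; Aug 21, 2383 is a Sunday.)

No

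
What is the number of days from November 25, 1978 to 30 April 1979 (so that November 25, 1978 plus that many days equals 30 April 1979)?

Nov 25, 1978 → Dec 25, 1978: 30 days (November has 30).
Dec 25, 1978 → Jan 25, 1979: 31 days (December has 31).
Jan 25, 1979 → Feb 25, 1979: 31 days (January has 31).
Feb 25, 1979 → Mar 25, 1979: 28 days (February has 28).
Mar 25, 1979 → Apr 25, 1979: 31 days (March has 31).
Apr 25, 1979 → Apr 30, 1979: 5 days.
Total: 156 days.

156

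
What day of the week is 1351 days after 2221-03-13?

Mar 13, 2221 is a Tuesday.
1351 mod 7 = 0, so 1351 days after a Tuesday is Tuesday + 0 = Tuesday.

Tuesday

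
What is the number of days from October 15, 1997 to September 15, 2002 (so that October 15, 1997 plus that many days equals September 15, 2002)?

1796

Oct 15, 1997 → Oct 15, 1998: 365 days.
Oct 15, 1998 → Oct 15, 1999: 365 days.
Oct 15, 1999 → Oct 15, 2000: 366 days (Feb 29, 2000 is in that span).
Oct 15, 2000 → Oct 15, 2001: 365 days.
Oct 15, 2001 → Nov 15, 2001: 31 days (October has 31).
Nov 15, 2001 → Dec 15, 2001: 30 days (November has 30).
Dec 15, 2001 → Jan 15, 2002: 31 days (December has 31).
Jan 15, 2002 → Feb 15, 2002: 31 days (January has 31).
Feb 15, 2002 → Mar 15, 2002: 28 days (February has 28).
Mar 15, 2002 → Apr 15, 2002: 31 days (March has 31).
Apr 15, 2002 → May 15, 2002: 30 days (April has 30).
May 15, 2002 → Jun 15, 2002: 31 days (May has 31).
Jun 15, 2002 → Jul 15, 2002: 30 days (June has 30).
Jul 15, 2002 → Aug 15, 2002: 31 days (July has 31).
Aug 15, 2002 → Sep 15, 2002: 31 days.
Total: 1796 days.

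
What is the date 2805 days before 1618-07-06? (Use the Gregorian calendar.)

−365 (one year) → Jul 6, 1617 (2440 left).
−365 (one year) → Jul 6, 1616 (2075 left).
−366 (one year; includes Feb 29, 1616) → Jul 6, 1615 (1709 left).
−365 (one year) → Jul 6, 1614 (1344 left).
−365 (one year) → Jul 6, 1613 (979 left).
−365 (one year) → Jul 6, 1612 (614 left).
−366 (one year; includes Feb 29, 1612) → Jul 6, 1611 (248 left).
−6 → Jun 30, 1611 (end of Jun, 30 days; 242 left).
−30 → May 31, 1611 (end of May, 31 days; 212 left).
−31 → Apr 30, 1611 (end of Apr, 30 days; 181 left).
−30 → Mar 31, 1611 (end of Mar, 31 days; 151 left).
−31 → Feb 28, 1611 (end of Feb, 28 days; 120 left).
−28 → Jan 31, 1611 (end of Jan, 31 days; 92 left).
−31 → Dec 31, 1610 (end of Dec, 31 days; 61 left).
−31 → Nov 30, 1610 (end of Nov, 30 days; 30 left).
−30 → Oct 31, 1610 (end of Oct, 31 days; 0 left).

October 31, 1610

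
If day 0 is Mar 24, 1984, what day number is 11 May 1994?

3700

Mar 24, 1984 → Mar 24, 1985: 365 days.
Mar 24, 1985 → Mar 24, 1986: 365 days.
Mar 24, 1986 → Mar 24, 1987: 365 days.
Mar 24, 1987 → Mar 24, 1988: 366 days (Feb 29, 1988 is in that span).
Mar 24, 1988 → Mar 24, 1989: 365 days.
Mar 24, 1989 → Mar 24, 1990: 365 days.
Mar 24, 1990 → Mar 24, 1991: 365 days.
Mar 24, 1991 → Mar 24, 1992: 366 days (Feb 29, 1992 is in that span).
Mar 24, 1992 → Mar 24, 1993: 365 days.
Mar 24, 1993 → Mar 24, 1994: 365 days.
Mar 24, 1994 → Apr 24, 1994: 31 days (March has 31).
Apr 24, 1994 → May 11, 1994: 17 days.
Total: 3700 days.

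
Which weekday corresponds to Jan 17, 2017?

Tuesday

Doomsday rule: the anchor day for the 2000s is Tuesday. For year 17: 17÷12 = 1 r 5, and 5÷4 = 1, so 1+5+1 = 7.
Tuesday + 7 ≡ Tuesday — that's 2017's doomsday.
In January the doomsday date is Jan 3 (2017 is not a leap year).
Jan 17 is 14 days after Jan 3; 14 mod 7 = 0, so Tuesday + 0 = Tuesday.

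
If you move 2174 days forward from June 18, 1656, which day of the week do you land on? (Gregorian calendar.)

First find the weekday of Jun 18, 1656. Doomsday rule: the anchor day for the 1600s is Tuesday. For year 56: 56÷12 = 4 r 8, and 8÷4 = 2, so 4+8+2 = 14.
Tuesday + 14 ≡ Tuesday — that's 1656's doomsday.
In June the doomsday date is Jun 6.
Jun 18 is 12 days after Jun 6; 12 mod 7 = 5, so Tuesday + 5 = Sunday.
2174 mod 7 = 4, so 2174 days after a Sunday is Sunday + 4 = Thursday.

Thursday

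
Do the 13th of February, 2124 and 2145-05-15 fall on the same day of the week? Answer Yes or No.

From Feb 13, 2124 to May 15, 2145 is 7762 days.
7762 mod 7 = 6, so they are different weekdays.
(Feb 13, 2124 is a Sunday; May 15, 2145 is a Saturday.)

No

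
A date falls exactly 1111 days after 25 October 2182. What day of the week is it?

Oct 25, 2182 is a Friday.
1111 mod 7 = 5, so 1111 days after a Friday is Friday + 5 = Wednesday.

Wednesday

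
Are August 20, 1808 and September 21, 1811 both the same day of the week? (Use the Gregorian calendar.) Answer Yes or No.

Yes

From Aug 20, 1808 to Sep 21, 1811 is 1127 days.
1127 mod 7 = 0, so they are the same weekday.
(Aug 20, 1808 is a Saturday; Sep 21, 1811 is a Saturday.)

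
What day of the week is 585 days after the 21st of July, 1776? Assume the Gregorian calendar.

Thursday

First find the weekday of Jul 21, 1776. Doomsday rule: the anchor day for the 1700s is Sunday. For year 76: 76÷12 = 6 r 4, and 4÷4 = 1, so 6+4+1 = 11.
Sunday + 11 ≡ Thursday — that's 1776's doomsday.
In July the doomsday date is Jul 11.
Jul 21 is 10 days after Jul 11; 10 mod 7 = 3, so Thursday + 3 = Sunday.
585 mod 7 = 4, so 585 days after a Sunday is Sunday + 4 = Thursday.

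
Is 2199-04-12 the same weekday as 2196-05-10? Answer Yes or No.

No

From May 10, 2196 to Apr 12, 2199 is 1067 days.
1067 mod 7 = 3, so they are different weekdays.
(May 10, 2196 is a Tuesday; Apr 12, 2199 is a Friday.)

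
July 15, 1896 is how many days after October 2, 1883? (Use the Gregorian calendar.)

Oct 2, 1883 → Oct 2, 1884: 366 days (Feb 29, 1884 is in that span).
Oct 2, 1884 → Oct 2, 1885: 365 days.
Oct 2, 1885 → Oct 2, 1886: 365 days.
Oct 2, 1886 → Oct 2, 1887: 365 days.
Oct 2, 1887 → Oct 2, 1888: 366 days (Feb 29, 1888 is in that span).
Oct 2, 1888 → Oct 2, 1889: 365 days.
Oct 2, 1889 → Oct 2, 1890: 365 days.
Oct 2, 1890 → Oct 2, 1891: 365 days.
Oct 2, 1891 → Oct 2, 1892: 366 days (Feb 29, 1892 is in that span).
Oct 2, 1892 → Oct 2, 1893: 365 days.
Oct 2, 1893 → Oct 2, 1894: 365 days.
Oct 2, 1894 → Oct 2, 1895: 365 days.
Oct 2, 1895 → Nov 2, 1895: 31 days (October has 31).
Nov 2, 1895 → Dec 2, 1895: 30 days (November has 30).
Dec 2, 1895 → Jan 2, 1896: 31 days (December has 31).
Jan 2, 1896 → Feb 2, 1896: 31 days (January has 31).
Feb 2, 1896 → Mar 2, 1896: 29 days (February has 29).
Mar 2, 1896 → Apr 2, 1896: 31 days (March has 31).
Apr 2, 1896 → May 2, 1896: 30 days (April has 30).
May 2, 1896 → Jun 2, 1896: 31 days (May has 31).
Jun 2, 1896 → Jul 2, 1896: 30 days (June has 30).
Jul 2, 1896 → Jul 15, 1896: 13 days.
Total: 4670 days.

4670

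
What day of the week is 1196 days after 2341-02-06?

Feb 6, 2341 is a Thursday.
1196 mod 7 = 6, so 1196 days after a Thursday is Thursday + 6 = Wednesday.

Wednesday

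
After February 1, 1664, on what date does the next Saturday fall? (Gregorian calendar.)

Feb 1, 1664 is a Friday.
From Friday to the next Saturday is 1 day.
Feb 1, 1664 + 1 = Feb 2, 1664.

February 2, 1664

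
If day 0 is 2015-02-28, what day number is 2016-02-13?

350

Feb 28, 2015 → Mar 28, 2015: 28 days (February has 28).
Mar 28, 2015 → Apr 28, 2015: 31 days (March has 31).
Apr 28, 2015 → May 28, 2015: 30 days (April has 30).
May 28, 2015 → Jun 28, 2015: 31 days (May has 31).
Jun 28, 2015 → Jul 28, 2015: 30 days (June has 30).
Jul 28, 2015 → Aug 28, 2015: 31 days (July has 31).
Aug 28, 2015 → Sep 28, 2015: 31 days (August has 31).
Sep 28, 2015 → Oct 28, 2015: 30 days (September has 30).
Oct 28, 2015 → Nov 28, 2015: 31 days (October has 31).
Nov 28, 2015 → Dec 28, 2015: 30 days (November has 30).
Dec 28, 2015 → Jan 28, 2016: 31 days (December has 31).
Jan 28, 2016 → Feb 13, 2016: 16 days.
Total: 350 days.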